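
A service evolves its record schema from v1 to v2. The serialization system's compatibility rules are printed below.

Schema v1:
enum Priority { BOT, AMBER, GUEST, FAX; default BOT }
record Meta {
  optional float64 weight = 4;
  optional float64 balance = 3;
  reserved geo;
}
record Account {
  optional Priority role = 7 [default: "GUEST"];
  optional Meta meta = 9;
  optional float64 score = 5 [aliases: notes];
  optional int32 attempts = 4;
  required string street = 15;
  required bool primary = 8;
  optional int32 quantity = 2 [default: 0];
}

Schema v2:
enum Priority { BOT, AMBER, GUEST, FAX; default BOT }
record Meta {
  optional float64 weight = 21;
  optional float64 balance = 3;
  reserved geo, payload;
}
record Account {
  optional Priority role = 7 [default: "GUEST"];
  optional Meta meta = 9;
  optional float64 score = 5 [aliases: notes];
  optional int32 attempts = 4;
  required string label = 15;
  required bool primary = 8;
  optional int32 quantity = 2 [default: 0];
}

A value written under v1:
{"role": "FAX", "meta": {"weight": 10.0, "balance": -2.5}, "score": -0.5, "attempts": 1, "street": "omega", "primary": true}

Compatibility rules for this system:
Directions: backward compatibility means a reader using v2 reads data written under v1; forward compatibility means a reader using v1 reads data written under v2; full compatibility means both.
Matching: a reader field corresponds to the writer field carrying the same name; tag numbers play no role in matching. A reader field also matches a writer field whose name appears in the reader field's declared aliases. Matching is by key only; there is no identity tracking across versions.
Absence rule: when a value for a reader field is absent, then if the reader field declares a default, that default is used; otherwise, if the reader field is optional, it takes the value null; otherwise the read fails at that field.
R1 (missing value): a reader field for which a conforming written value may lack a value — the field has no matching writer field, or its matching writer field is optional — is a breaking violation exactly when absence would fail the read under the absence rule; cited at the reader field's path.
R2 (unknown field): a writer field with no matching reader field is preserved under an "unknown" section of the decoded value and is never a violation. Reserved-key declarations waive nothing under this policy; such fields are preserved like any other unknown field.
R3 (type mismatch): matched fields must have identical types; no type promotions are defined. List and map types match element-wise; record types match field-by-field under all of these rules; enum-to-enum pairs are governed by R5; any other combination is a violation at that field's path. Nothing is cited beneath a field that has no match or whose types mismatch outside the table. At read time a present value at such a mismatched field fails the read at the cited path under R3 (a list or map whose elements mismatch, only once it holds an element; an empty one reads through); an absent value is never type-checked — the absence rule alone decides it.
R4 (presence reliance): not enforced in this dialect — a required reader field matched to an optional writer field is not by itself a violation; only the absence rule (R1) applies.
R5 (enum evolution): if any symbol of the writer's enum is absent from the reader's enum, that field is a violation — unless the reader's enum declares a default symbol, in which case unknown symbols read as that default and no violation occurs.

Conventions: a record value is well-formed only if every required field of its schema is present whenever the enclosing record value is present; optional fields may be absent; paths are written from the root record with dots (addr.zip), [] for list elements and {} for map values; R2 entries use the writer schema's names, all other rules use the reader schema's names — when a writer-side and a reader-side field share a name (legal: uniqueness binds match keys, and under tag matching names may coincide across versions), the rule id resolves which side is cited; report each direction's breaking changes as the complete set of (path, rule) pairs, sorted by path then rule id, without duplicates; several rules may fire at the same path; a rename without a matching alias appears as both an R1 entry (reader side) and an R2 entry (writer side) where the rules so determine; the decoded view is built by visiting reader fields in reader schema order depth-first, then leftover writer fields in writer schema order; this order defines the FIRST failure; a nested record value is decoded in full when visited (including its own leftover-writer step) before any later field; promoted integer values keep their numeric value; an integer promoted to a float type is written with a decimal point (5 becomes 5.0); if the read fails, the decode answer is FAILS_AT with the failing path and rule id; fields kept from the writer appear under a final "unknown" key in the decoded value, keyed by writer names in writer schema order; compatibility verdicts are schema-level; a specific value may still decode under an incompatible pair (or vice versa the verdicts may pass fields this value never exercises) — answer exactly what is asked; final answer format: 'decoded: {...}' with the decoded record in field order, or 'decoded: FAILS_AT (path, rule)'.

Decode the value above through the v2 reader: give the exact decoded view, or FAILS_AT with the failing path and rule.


decoded: FAILS_AT (label, R1)

arrows below run writer -> reader for Account
decode walk for Account under reader schema v2:
  role := "FAX"
  meta.weight := 10.0
  meta.balance := -2.5
  score := -0.5
  attempts := 1
  read fails at label under R1 (no fill)
  => FAILS_AT (label, R1)
ruling out the remaining Account differences:
  field weight in record Meta: tag 4 changed to 21 -> no rule fires on it and the decoded Account view is identical with or without it


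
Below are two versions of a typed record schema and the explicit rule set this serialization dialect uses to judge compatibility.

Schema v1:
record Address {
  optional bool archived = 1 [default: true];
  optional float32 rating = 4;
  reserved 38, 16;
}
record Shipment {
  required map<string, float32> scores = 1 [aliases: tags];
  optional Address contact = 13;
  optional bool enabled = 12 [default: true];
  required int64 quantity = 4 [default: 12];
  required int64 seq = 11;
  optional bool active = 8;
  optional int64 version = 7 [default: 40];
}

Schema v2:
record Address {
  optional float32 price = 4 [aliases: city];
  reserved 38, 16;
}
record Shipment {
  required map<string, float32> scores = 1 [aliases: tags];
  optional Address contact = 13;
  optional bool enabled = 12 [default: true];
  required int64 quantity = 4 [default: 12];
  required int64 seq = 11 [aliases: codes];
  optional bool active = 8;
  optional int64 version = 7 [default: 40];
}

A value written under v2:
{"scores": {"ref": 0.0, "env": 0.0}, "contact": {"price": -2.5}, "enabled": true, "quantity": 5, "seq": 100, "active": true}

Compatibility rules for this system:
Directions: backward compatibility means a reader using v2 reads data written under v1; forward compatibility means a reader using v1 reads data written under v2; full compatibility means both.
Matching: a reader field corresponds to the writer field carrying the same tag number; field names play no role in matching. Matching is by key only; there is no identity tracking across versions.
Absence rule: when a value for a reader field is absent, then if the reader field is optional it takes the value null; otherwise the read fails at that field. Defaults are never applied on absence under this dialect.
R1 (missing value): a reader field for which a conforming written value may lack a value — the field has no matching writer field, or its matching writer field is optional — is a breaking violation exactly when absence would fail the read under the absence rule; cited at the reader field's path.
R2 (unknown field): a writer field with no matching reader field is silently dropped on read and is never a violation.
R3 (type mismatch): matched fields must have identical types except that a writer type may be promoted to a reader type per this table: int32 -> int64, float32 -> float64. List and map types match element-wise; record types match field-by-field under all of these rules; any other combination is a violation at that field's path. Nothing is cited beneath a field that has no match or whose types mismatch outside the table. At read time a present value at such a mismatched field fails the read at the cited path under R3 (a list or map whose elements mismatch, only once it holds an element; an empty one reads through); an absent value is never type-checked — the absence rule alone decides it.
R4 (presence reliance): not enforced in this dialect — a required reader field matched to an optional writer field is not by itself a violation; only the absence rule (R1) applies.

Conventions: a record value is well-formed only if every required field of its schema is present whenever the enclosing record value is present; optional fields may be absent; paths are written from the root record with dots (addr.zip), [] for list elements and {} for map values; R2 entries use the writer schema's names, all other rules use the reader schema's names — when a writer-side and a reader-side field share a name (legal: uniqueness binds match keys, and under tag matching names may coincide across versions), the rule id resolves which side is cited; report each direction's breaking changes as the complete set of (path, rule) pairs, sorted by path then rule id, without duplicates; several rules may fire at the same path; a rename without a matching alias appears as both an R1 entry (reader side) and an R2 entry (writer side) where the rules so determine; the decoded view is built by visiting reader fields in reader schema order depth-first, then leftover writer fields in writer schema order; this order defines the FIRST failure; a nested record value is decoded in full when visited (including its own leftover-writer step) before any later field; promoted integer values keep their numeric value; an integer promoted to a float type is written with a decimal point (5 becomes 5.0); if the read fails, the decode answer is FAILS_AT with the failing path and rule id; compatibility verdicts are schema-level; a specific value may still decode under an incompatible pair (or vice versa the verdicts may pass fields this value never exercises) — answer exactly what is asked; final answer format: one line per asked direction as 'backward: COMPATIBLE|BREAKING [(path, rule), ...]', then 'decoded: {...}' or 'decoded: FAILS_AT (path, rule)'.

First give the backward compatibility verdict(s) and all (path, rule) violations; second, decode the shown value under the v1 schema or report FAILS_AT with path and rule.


backward: COMPATIBLE []; decoded: {"scores": {"ref": 0.0, "env": 0.0}, "contact": {"archived": null, "rating": -2.5}, "enabled": true, "quantity": 5, "seq": 100, "active": true, "version": null}

in Shipment below, arrows point writer -> reader
backward for Shipment (reader v2, writer v1):
  scores: paired with writer scores (map<string, float32> -> map<string, float32>; writer required)
  contact: paired with writer contact (Address -> Address; writer optional)
  enabled: paired with writer enabled (bool -> bool; writer optional)
  quantity: paired with writer quantity (int64 -> int64; writer required)
  seq: paired with writer seq (int64 -> int64; writer required)
  active: paired with writer active (bool -> bool; writer optional)
  version: paired with writer version (int64 -> int64; writer optional)
  contact.price: paired with writer contact.rating (float32 -> float32; writer optional)
  contact.archived (writer side), unknown to reader
  nothing fires on Shipment: backward is COMPATIBLE
decoding the Shipment value with the v1 reader:
  scores := {"ref": 0.0, "env": 0.0}
  contact.archived := null (not supplied -> null)
  contact.rating := -2.5 (from writer price)
  enabled := true
  quantity := 5
  seq := 100
  active := true
  version := null (not supplied -> null)
  => decoded: {"scores": {"ref": 0.0, "env": 0.0}, "contact": {"archived": null, "rating": -2.5}, "enabled": true, "quantity": 5, "seq": 100, "active": true, "version": null}
the other Shipment changes do not affect what is asked:
  renamed field rating to price in record Address -> fires no rule on Shipment, leaving the asked answer as it is
  removed field archived from record Address -> fires no rule on Shipment, leaving the asked answer as it is


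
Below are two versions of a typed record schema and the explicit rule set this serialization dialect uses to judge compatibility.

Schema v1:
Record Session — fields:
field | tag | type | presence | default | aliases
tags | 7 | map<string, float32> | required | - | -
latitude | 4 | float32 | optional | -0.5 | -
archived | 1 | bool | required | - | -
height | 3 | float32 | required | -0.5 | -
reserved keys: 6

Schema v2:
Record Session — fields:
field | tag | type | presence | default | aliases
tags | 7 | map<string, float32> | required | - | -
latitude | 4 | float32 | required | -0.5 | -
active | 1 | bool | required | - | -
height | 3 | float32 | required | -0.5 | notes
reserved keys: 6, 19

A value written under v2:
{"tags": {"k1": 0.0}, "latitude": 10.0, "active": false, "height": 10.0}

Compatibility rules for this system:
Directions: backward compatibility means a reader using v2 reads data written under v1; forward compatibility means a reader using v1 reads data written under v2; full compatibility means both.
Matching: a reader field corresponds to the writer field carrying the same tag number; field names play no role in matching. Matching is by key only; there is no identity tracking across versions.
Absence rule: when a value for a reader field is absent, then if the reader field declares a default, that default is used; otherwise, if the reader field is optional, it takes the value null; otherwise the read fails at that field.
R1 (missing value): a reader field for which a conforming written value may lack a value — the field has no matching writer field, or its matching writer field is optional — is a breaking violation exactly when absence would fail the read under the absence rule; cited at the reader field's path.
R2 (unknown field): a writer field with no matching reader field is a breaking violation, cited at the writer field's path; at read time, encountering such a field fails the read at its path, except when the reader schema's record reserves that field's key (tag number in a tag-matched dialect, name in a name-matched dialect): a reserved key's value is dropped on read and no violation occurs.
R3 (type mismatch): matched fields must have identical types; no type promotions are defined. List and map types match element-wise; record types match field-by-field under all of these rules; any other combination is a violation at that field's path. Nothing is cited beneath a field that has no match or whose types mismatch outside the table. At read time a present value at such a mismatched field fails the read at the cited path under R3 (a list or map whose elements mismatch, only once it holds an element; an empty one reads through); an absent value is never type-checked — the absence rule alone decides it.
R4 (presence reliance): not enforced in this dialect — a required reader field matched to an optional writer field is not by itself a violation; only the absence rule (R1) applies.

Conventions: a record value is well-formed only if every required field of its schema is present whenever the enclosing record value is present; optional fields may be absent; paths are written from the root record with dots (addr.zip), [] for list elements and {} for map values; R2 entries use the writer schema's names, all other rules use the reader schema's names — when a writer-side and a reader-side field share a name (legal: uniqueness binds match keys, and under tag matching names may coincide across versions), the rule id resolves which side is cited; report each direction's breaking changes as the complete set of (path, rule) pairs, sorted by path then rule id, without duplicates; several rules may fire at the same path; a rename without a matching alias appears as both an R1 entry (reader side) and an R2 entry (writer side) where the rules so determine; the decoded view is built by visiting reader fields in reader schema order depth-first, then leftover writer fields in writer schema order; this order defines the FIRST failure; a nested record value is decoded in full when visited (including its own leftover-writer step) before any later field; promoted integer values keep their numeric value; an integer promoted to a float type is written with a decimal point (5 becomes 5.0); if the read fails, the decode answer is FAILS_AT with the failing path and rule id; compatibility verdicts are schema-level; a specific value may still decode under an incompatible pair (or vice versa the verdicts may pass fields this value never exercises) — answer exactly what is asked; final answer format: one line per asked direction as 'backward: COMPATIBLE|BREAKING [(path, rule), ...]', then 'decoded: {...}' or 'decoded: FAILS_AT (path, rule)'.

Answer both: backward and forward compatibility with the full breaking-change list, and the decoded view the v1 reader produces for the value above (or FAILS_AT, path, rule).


each type pair in Session: writer, then reader
backward on Session — v2 reading data written by v1:
  tags: map<string, float32> -> map<string, float32>, writer required; from tags
  latitude: float32 -> float32, writer optional; from latitude
  active: bool -> bool, writer required; from archived
  height: float32 -> float32, writer required; from height
  nothing fires on Session: backward is COMPATIBLE
forward on Session — v1 reading data written by v2:
  tags: map<string, float32> -> map<string, float32>, writer required; from tags
  latitude: float32 -> float32, writer required; from latitude
  archived: bool -> bool, writer required; from active
  height: float32 -> float32, writer required; from height
  nothing fires on Session: forward is COMPATIBLE
migrating the Session value to v1:
  tags := {"k1": 0.0}
  latitude := 10.0
  archived := false (from writer active)
  height := 10.0
  => decoded: {"tags": {"k1": 0.0}, "latitude": 10.0, "archived": false, "height": 10.0}

backward: COMPATIBLE []; forward: COMPATIBLE []; decoded: {"tags": {"k1": 0.0}, "latitude": 10.0, "archived": false, "height": 10.0}


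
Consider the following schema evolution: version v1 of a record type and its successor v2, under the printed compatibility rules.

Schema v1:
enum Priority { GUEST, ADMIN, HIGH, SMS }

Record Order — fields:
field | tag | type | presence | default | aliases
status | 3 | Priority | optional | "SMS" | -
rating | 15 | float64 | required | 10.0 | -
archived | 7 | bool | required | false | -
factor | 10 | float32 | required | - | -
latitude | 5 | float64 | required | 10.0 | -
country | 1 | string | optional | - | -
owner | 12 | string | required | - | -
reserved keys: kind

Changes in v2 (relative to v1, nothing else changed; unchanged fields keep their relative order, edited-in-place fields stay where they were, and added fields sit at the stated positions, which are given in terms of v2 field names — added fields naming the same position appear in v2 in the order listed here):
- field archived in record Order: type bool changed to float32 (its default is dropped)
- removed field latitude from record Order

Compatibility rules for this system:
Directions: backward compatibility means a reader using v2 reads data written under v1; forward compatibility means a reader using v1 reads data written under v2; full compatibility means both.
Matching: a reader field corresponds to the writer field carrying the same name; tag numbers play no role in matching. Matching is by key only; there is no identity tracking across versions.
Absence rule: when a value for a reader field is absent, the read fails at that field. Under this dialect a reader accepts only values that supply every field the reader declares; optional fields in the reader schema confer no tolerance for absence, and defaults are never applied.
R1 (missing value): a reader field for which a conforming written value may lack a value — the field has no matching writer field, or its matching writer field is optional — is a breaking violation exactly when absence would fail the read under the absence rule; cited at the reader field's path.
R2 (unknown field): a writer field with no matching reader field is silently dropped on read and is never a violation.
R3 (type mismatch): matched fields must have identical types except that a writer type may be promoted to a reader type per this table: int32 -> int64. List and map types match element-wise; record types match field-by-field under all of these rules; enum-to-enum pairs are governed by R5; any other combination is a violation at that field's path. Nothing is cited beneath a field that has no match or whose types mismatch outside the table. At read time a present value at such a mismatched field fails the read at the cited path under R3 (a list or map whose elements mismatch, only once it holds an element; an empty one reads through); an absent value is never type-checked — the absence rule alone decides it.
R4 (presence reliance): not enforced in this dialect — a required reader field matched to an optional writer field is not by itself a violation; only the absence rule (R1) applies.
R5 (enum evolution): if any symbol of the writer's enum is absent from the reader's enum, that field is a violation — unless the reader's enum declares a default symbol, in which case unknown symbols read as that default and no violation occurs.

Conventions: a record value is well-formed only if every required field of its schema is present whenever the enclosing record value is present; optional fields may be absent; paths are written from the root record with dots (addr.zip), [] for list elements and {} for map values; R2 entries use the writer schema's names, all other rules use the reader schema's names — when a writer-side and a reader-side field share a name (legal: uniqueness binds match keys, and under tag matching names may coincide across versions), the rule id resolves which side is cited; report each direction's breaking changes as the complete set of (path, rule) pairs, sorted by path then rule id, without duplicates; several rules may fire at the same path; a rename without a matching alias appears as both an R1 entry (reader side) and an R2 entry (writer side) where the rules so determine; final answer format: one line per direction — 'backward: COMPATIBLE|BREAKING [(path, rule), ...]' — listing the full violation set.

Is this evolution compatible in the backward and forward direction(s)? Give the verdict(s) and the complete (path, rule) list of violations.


backward: BREAKING [(archived, R3), (country, R1), (status, R1)]; forward: BREAKING [(archived, R3), (country, R1), (latitude, R1), (status, R1)]

each type pair in Order: writer, then reader
backward for Order (reader v2, writer v1):
  status: Priority -> Priority, writer optional; from status
  rating: float64 -> float64, writer required; from rating
  archived: bool -> float32, writer required; from archived
  factor: float32 -> float32, writer required; from factor
  country: string -> string, writer optional; from country
  owner: string -> string, writer required; from owner
  writer field latitude has no reader counterpart
  R3 fires at archived
  R1 fires at country
  R1 fires at status
  => backward verdict for Order: BREAKING, 3 violation(s)
forward for Order (reader v1, writer v2):
  status: Priority -> Priority, writer optional; from status
  rating: float64 -> float64, writer required; from rating
  archived: float32 -> bool, writer required; from archived
  factor: float32 -> float32, writer required; from factor
  latitude: no writer-side match
  country: string -> string, writer optional; from country
  owner: string -> string, writer required; from owner
  R3 fires at archived
  R1 fires at country
  R1 fires at latitude
  R1 fires at status
  => forward verdict for Order: BREAKING, 4 violation(s)


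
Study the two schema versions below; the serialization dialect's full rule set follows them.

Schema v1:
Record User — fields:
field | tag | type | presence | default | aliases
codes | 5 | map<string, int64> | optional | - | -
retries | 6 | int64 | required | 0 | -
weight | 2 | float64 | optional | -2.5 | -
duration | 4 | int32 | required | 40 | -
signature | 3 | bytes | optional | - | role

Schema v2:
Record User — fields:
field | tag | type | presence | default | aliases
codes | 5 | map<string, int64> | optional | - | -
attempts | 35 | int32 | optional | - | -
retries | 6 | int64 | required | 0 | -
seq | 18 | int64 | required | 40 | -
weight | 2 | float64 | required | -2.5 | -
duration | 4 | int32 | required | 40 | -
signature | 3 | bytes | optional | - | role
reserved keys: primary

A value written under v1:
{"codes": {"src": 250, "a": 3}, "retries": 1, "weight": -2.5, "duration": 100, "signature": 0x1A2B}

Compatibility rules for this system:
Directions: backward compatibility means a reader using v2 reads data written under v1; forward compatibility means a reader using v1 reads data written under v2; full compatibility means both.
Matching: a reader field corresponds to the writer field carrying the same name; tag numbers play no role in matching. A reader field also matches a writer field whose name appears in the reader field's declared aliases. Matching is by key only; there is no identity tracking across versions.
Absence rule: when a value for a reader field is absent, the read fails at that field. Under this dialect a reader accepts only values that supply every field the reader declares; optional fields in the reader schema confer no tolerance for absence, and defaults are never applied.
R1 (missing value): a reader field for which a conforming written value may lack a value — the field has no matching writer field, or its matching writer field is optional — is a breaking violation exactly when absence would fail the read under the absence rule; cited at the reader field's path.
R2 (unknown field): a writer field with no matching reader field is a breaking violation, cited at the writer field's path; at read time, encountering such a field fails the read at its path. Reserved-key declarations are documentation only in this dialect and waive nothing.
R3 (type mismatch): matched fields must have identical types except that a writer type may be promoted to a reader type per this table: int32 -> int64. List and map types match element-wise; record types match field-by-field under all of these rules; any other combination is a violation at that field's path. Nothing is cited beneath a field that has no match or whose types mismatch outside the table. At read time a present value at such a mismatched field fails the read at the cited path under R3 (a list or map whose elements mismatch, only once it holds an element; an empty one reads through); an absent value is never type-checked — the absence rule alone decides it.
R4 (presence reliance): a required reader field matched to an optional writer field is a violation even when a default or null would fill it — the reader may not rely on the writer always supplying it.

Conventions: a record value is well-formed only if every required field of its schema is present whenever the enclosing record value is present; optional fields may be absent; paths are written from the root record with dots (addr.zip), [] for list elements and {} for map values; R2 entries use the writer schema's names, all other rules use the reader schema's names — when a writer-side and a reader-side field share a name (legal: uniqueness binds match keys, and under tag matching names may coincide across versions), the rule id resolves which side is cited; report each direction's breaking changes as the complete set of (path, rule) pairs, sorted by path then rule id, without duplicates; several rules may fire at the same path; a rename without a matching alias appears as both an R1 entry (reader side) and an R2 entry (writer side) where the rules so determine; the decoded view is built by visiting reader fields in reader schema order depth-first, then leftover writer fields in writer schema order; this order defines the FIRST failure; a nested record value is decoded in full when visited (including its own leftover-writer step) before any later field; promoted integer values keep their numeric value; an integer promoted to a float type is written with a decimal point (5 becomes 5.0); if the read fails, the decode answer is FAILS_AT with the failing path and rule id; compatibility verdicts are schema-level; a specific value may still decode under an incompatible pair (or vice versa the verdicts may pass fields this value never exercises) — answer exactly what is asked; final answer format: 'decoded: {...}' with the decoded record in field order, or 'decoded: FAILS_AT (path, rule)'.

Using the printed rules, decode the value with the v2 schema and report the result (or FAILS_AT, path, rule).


arrows below run writer -> reader for User
decode (reader v2):
  codes := {"src": 250, "a": 3}
  read fails at attempts under R1 (no fill)
  => FAILS_AT (attempts, R1)
the other User changes do not affect what is asked:
  field weight in record User: optional changed to required -> a verdict-level change on User — the shown value reads the same
  added field seq to record User: required int64, tag 18, default 40 (in v2 it sits immediately before weight) -> a verdict-level change on User — the shown value reads the same

decoded: FAILS_AT (attempts, R1)


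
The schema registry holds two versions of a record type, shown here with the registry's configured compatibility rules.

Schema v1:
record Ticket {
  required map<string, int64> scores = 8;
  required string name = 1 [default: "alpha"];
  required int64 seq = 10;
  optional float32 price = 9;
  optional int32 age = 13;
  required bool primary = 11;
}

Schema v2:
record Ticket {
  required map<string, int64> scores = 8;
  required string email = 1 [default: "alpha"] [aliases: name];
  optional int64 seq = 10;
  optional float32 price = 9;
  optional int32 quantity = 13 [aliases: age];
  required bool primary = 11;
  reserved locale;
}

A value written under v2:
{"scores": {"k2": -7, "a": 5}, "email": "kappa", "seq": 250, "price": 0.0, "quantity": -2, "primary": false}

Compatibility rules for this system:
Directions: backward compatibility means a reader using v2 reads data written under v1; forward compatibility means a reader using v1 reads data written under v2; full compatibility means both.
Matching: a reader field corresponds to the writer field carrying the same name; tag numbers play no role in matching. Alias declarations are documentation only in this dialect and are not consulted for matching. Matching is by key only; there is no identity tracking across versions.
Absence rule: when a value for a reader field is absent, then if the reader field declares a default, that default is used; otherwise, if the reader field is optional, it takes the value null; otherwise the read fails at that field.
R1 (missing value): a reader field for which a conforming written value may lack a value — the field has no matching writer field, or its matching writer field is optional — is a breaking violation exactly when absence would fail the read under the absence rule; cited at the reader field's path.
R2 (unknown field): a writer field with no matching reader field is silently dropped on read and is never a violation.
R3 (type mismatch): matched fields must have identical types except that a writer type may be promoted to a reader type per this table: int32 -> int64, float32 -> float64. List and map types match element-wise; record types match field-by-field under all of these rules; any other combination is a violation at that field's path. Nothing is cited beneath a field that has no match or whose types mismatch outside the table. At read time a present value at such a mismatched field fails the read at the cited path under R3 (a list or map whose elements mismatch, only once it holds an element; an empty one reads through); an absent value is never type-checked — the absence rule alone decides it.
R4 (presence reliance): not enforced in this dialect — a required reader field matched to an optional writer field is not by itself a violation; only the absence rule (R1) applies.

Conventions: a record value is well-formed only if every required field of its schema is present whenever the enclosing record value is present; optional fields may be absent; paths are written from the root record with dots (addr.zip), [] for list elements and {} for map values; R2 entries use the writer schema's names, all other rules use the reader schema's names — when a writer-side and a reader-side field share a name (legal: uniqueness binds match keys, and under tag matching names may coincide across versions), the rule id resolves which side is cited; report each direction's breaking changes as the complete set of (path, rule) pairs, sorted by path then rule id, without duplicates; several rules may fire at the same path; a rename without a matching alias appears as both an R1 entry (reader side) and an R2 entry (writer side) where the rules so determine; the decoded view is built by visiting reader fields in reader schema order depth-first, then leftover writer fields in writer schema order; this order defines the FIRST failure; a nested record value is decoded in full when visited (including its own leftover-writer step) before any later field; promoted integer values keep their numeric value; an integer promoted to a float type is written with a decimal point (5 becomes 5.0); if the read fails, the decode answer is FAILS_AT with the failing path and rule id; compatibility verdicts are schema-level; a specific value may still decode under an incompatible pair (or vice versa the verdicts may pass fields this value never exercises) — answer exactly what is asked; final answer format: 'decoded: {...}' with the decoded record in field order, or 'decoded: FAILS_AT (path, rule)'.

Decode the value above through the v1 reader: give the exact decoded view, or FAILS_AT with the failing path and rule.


decoded: {"scores": {"k2": -7, "a": 5}, "name": "alpha", "seq": 250, "price": 0.0, "age": null, "primary": false}

the writer's type comes first in each Ticket pair
decode walk for Ticket under reader schema v1:
  scores := {"k2": -7, "a": 5}
  name := "alpha" (no value, default fills)
  seq := 250
  price := 0.0
  age := null (not supplied -> null)
  primary := false
  writer email: unmatched, discarded
  writer quantity: unmatched, discarded
  => decoded: {"scores": {"k2": -7, "a": 5}, "name": "alpha", "seq": 250, "price": 0.0, "age": null, "primary": false}
diffs on Ticket not affecting the asked answer:
  field seq in record Ticket: required changed to optional -> changes Ticket's schema-level verdicts only — the decode of this value is the same


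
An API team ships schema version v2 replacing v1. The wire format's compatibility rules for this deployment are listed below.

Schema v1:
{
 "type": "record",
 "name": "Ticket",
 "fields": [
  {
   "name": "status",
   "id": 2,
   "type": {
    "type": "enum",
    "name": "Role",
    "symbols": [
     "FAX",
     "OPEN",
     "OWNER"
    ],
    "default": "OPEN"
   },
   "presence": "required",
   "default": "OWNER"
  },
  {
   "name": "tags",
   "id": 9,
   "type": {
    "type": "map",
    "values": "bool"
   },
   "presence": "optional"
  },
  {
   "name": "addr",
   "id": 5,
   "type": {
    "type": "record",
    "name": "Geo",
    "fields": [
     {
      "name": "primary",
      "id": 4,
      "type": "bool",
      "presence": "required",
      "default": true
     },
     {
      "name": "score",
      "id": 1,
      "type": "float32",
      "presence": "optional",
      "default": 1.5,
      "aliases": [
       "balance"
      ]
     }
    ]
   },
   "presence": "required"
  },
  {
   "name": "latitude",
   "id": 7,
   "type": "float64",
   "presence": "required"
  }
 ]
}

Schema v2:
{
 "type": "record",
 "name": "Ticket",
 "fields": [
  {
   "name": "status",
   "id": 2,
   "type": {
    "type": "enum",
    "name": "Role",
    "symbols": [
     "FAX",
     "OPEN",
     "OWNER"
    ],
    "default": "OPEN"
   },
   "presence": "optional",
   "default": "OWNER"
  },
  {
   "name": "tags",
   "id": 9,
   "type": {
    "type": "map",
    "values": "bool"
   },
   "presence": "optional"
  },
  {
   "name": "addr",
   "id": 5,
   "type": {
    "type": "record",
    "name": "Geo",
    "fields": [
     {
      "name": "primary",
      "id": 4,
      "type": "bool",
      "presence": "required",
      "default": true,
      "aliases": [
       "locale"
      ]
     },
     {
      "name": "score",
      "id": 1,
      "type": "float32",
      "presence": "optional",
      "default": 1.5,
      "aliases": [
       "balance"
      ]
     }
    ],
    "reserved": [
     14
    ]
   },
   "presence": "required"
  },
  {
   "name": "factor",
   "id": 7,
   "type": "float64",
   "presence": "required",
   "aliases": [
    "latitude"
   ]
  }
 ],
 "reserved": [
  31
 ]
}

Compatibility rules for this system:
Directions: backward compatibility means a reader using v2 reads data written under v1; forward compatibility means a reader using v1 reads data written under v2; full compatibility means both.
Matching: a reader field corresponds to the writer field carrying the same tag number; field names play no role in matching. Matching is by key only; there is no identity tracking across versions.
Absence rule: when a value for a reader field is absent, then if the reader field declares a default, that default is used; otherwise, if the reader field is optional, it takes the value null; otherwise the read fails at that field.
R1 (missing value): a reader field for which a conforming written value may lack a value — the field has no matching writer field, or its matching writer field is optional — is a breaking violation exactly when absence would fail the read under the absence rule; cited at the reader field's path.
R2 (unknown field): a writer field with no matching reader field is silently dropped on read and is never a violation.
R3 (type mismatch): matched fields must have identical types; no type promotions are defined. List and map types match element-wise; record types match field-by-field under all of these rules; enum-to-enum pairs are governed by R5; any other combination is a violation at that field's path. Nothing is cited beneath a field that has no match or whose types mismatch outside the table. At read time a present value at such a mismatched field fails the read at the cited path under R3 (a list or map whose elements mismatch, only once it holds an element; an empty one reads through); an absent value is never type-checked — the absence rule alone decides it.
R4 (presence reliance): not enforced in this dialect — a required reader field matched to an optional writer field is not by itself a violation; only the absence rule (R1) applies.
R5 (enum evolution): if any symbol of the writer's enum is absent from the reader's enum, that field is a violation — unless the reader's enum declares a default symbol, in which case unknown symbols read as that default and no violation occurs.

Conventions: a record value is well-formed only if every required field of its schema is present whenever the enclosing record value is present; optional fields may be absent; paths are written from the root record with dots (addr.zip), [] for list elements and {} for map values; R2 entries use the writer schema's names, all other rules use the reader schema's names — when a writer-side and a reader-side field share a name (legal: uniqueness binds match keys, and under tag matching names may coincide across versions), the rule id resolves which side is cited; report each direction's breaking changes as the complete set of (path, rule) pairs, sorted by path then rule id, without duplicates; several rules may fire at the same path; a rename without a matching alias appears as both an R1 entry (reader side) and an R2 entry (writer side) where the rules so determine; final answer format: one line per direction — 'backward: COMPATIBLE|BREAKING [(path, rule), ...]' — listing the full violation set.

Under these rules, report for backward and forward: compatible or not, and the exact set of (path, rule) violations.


backward: COMPATIBLE []; forward: COMPATIBLE []

arrows below run writer -> reader for Ticket
checking backward for Ticket: reader v2 against writer v1:
  status: paired with writer status (Role -> Role; writer required)
  tags: paired with writer tags (map<string, bool> -> map<string, bool>; writer optional)
  addr: paired with writer addr (Geo -> Geo; writer required)
  factor: paired with writer latitude (float64 -> float64; writer required)
  addr.primary: paired with writer addr.primary (bool -> bool; writer required)
  addr.score: paired with writer addr.score (float32 -> float32; writer optional)
  nothing fires on Ticket: backward is COMPATIBLE
checking forward for Ticket: reader v1 against writer v2:
  status: paired with writer status (Role -> Role; writer optional)
  tags: paired with writer tags (map<string, bool> -> map<string, bool>; writer optional)
  addr: paired with writer addr (Geo -> Geo; writer required)
  latitude: paired with writer factor (float64 -> float64; writer required)
  addr.primary: paired with writer addr.primary (bool -> bool; writer required)
  addr.score: paired with writer addr.score (float32 -> float32; writer optional)
  nothing fires on Ticket: forward is COMPATIBLE
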